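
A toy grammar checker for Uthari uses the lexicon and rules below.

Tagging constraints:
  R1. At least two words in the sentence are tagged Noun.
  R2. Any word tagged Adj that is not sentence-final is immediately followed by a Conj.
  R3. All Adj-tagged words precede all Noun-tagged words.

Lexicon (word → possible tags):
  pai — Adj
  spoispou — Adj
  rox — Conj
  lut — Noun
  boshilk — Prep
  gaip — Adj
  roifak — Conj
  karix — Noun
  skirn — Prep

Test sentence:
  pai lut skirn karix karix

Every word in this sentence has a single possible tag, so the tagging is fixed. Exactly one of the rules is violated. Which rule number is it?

Fixed tagging: Adj Noun Prep Noun Noun.
Checking each rule: R1 holds, R2 violated, R3 holds.
Only rule 2 fails.

2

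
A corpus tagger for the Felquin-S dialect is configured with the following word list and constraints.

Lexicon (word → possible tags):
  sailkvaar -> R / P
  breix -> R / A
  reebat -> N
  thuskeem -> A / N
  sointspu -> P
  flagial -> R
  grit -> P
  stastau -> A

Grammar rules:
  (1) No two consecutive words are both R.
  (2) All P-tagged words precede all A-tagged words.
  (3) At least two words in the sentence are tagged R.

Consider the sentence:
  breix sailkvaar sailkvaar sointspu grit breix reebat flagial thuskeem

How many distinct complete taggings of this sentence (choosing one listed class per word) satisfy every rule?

Candidates per position — 1:breix {R,A}; 2:sailkvaar {R,P}; 3:sailkvaar {R,P}; 4:sointspu {P}; 5:grit {P}; 6:breix {R,A}; 7:reebat {N}; 8:flagial {R}; 9:thuskeem {A,N}.
There are 32 candidate sequences in total.
Checking each against the rules leaves 8 sequences.
Count = 8.

8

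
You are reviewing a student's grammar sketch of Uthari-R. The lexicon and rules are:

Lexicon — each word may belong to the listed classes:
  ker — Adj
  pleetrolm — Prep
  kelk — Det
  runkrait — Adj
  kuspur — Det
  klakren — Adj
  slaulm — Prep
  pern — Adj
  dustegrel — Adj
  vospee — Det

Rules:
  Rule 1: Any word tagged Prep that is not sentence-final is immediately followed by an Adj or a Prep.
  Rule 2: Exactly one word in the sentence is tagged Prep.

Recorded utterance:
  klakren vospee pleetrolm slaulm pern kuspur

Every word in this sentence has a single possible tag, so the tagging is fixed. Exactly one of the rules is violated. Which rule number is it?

2

Fixed tagging: Adj Det Prep Prep Adj Det.
Checking each rule: R1 ✓, R2 ✗.
Only rule 2 fails.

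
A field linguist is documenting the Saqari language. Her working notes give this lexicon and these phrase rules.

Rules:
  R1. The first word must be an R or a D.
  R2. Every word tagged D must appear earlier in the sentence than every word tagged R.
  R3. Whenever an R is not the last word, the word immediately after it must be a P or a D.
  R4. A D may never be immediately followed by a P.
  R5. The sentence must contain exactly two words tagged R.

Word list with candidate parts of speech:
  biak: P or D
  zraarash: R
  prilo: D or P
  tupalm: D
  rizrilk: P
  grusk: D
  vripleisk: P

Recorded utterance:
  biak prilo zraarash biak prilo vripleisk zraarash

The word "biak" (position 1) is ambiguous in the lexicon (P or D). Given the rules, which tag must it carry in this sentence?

D

Candidates per position — 1:biak {P,D}; 2:prilo {D,P}; 3:zraarash {R}; 4:biak {P,D}; 5:prilo {D,P}; 6:vripleisk {P}; 7:zraarash {R}.
Word 1 cannot be P — rule 1 would then fail for every completion. It is D.
Word 2 cannot be P — rule 4 would then fail for every completion. It is D.
Word 4 cannot be D — rule 2 would then fail for every completion. It is P.
Word 5 cannot be D — rule 2 would then fail for every completion. It is P.
The only consistent sequence is: D D R P P P R.
Verifying each rule — rule 1 ok; rule 2 ok; rule 3 ok; rule 4 ok; rule 5 ok.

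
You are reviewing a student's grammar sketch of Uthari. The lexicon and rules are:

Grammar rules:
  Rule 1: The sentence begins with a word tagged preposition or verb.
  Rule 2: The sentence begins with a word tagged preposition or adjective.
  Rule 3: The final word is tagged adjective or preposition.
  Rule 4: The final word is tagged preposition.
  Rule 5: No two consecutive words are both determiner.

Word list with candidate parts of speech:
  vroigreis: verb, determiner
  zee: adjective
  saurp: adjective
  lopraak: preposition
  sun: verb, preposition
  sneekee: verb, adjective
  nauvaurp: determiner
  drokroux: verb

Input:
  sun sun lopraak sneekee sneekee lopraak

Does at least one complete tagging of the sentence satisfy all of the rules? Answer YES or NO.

Candidates per position — 1:sun {verb,preposition}; 2:sun {verb,preposition}; 3:lopraak {preposition}; 4:sneekee {verb,adjective}; 5:sneekee {verb,adjective}; 6:lopraak {preposition}.
One satisfying assignment: preposition preposition preposition adjective adjective preposition.
Checking: rule 1 holds; rule 2 holds; rule 3 holds; rule 4 holds; rule 5 holds.

YES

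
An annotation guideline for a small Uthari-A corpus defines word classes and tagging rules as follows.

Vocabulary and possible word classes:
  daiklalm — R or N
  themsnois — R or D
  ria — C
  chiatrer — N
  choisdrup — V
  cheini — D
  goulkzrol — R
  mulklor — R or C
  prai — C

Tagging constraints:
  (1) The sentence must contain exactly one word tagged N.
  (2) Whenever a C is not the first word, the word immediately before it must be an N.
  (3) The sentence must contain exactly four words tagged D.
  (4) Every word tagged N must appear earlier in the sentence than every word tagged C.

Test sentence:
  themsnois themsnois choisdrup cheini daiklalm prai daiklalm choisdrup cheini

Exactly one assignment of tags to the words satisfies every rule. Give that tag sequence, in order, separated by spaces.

Candidates per position — 1:themsnois {R,D}; 2:themsnois {R,D}; 3:choisdrup {V}; 4:cheini {D}; 5:daiklalm {R,N}; 6:prai {C}; 7:daiklalm {R,N}; 8:choisdrup {V}; 9:cheini {D}.
If word 1 were R, no tagging could satisfy rule 3; so word 1 is D.
If word 2 were R, no tagging could satisfy rule 3; so word 2 is D.
If word 5 were R, no tagging could satisfy rule 2; so word 5 is N.
If word 7 were N, no tagging could satisfy rule 1; so word 7 is R.
The unique satisfying tagging is: D D V D N C R V D.
Verifying each rule — rule 1 holds; rule 2 holds; rule 3 holds; rule 4 holds.

D D V D N C R V D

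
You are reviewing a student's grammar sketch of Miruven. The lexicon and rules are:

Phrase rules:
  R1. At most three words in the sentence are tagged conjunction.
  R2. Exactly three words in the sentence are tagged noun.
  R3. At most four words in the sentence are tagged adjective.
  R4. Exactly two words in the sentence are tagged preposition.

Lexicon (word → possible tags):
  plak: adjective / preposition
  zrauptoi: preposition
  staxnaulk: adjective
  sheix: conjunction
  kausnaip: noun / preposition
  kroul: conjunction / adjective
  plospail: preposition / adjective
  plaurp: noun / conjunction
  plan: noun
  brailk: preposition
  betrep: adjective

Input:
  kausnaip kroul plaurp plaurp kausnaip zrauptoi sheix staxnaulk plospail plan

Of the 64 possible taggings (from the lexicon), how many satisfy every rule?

Candidates per position — 1:kausnaip {noun,preposition}; 2:kroul {conjunction,adjective}; 3:plaurp {noun,conjunction}; 4:plaurp {noun,conjunction}; 5:kausnaip {noun,preposition}; 6:zrauptoi {preposition}; 7:sheix {conjunction}; 8:staxnaulk {adjective}; 9:plospail {preposition,adjective}; 10:plan {noun}.
There are 64 candidate sequences in total.
Checking each against the rules leaves 9 sequences.
Count = 9.

9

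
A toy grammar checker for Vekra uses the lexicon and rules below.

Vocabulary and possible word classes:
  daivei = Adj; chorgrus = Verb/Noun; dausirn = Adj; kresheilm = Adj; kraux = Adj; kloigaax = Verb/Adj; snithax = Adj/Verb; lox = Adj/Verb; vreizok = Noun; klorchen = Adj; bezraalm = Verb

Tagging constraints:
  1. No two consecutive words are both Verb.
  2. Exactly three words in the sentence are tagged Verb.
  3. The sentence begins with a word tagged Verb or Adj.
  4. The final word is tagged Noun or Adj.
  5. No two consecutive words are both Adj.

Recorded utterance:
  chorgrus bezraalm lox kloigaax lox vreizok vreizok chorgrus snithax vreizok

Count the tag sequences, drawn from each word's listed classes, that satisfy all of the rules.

Candidates per position — 1:chorgrus {Verb,Noun}; 2:bezraalm {Verb}; 3:lox {Adj,Verb}; 4:kloigaax {Verb,Adj}; 5:lox {Adj,Verb}; 6:vreizok {Noun}; 7:vreizok {Noun}; 8:chorgrus {Verb,Noun}; 9:snithax {Adj,Verb}; 10:vreizok {Noun}.
There are 64 candidate sequences in total.
Every candidate sequence violates at least one rule; no consistent tagging exists.
Count = 0.

0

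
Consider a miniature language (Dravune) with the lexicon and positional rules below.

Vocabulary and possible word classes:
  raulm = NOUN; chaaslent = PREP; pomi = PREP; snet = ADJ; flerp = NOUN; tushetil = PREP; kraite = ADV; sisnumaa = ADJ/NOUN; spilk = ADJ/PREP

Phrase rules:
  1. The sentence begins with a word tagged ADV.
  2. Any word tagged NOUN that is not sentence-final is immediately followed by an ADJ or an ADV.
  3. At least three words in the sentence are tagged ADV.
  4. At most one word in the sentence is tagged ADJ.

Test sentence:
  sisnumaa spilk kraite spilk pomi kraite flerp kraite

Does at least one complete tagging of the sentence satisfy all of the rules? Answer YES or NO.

NO

Candidates per position — 1:sisnumaa {ADJ,NOUN}; 2:spilk {ADJ,PREP}; 3:kraite {ADV}; 4:spilk {ADJ,PREP}; 5:pomi {PREP}; 6:kraite {ADV}; 7:flerp {NOUN}; 8:kraite {ADV}.
Rule 1 cannot be satisfied by any choice of tags from the lexicon.
So there is no consistent tagging.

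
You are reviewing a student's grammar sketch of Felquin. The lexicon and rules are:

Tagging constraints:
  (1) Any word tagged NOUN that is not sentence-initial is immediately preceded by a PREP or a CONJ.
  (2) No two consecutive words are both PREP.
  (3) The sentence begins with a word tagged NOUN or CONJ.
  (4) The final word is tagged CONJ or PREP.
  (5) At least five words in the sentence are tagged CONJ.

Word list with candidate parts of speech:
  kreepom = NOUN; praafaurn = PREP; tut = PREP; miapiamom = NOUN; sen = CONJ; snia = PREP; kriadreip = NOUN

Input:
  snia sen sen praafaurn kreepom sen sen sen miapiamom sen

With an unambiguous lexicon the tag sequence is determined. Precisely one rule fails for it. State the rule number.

Fixed tagging: PREP CONJ CONJ PREP NOUN CONJ CONJ CONJ NOUN CONJ.
Rule check: R1 ✓, R2 ✓, R3 ✗, R4 ✓, R5 ✓.
Only rule 3 fails.

3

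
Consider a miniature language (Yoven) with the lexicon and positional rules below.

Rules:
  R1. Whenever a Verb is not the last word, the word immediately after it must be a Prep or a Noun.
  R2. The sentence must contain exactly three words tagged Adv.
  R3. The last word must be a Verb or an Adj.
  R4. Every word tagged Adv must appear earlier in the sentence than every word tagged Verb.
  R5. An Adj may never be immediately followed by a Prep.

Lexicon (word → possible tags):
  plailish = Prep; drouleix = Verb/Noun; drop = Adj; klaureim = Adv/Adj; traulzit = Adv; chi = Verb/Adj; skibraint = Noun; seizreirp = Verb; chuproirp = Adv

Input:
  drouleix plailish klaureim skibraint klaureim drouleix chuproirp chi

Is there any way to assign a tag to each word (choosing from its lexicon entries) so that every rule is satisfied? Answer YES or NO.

YES

Candidates per position — 1:drouleix {Verb,Noun}; 2:plailish {Prep}; 3:klaureim {Adv,Adj}; 4:skibraint {Noun}; 5:klaureim {Adv,Adj}; 6:drouleix {Verb,Noun}; 7:chuproirp {Adv}; 8:chi {Verb,Adj}.
One satisfying assignment: Noun Prep Adv Noun Adv Noun Adv Verb.
Check: rule 1 satisfied; rule 2 satisfied; rule 3 satisfied; rule 4 satisfied; rule 5 satisfied.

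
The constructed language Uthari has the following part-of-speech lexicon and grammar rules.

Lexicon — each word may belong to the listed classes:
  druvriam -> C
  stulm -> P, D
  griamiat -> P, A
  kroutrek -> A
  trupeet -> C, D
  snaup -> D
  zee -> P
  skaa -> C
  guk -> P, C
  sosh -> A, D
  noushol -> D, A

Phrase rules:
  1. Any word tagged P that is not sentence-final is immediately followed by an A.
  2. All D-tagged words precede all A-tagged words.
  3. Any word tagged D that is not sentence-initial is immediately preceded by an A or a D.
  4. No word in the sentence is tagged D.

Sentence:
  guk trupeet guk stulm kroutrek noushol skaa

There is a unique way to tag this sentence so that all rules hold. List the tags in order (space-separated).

Candidates per position — 1:guk {P,C}; 2:trupeet {C,D}; 3:guk {P,C}; 4:stulm {P,D}; 5:kroutrek {A}; 6:noushol {D,A}; 7:skaa {C}.
At position 1, choosing P makes rule 1 impossible to satisfy; hence C.
At position 2, choosing D makes rule 3 impossible to satisfy; hence C.
At position 3, choosing P makes rule 1 impossible to satisfy; hence C.
At position 4, choosing D makes rule 3 impossible to satisfy; hence P.
At position 6, choosing D makes rule 2 impossible to satisfy; hence A.
So the tagging must be: C C C P A A C.
Check: rule 1 satisfied; rule 2 satisfied; rule 3 satisfied; rule 4 satisfied.

C C C P A A C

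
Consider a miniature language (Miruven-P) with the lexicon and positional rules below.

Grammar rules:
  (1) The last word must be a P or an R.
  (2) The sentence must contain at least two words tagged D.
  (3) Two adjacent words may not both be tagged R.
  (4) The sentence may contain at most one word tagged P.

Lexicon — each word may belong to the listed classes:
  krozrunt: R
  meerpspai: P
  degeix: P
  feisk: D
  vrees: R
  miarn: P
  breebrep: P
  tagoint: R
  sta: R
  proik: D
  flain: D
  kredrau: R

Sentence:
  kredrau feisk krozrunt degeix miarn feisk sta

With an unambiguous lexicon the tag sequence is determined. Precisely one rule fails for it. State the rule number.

4

Fixed tagging: R D R P P D R.
Checking each rule: R1 holds, R2 holds, R3 holds, R4 violated.
Only rule 4 fails.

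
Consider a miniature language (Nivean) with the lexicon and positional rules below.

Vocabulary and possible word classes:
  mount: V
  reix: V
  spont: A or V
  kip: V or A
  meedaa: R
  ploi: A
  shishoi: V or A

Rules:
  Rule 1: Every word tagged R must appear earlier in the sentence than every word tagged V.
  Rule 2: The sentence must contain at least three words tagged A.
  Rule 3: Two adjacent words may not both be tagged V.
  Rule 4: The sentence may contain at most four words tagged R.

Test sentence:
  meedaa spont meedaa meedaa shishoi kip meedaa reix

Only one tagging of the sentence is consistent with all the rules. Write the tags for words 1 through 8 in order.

R A R R A A R V

Candidates per position — 1:meedaa {R}; 2:spont {A,V}; 3:meedaa {R}; 4:meedaa {R}; 5:shishoi {V,A}; 6:kip {V,A}; 7:meedaa {R}; 8:reix {V}.
Word 2 cannot be V — rule 1 would then fail for every completion. It is A.
Word 5 cannot be V — rule 1 would then fail for every completion. It is A.
Word 6 cannot be V — rule 1 would then fail for every completion. It is A.
So the tagging must be: R A R R A A R V.
Check: rule 1 satisfied; rule 2 satisfied; rule 3 satisfied; rule 4 satisfied.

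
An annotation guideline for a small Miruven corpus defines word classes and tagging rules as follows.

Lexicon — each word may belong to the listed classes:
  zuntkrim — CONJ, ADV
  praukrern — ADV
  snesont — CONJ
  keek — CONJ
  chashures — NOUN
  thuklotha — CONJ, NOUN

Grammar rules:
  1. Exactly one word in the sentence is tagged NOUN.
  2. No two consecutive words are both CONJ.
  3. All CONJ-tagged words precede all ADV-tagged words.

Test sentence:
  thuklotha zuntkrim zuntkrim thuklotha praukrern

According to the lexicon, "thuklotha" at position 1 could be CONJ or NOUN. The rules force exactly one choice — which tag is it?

Candidates per position — 1:thuklotha {CONJ,NOUN}; 2:zuntkrim {CONJ,ADV}; 3:zuntkrim {CONJ,ADV}; 4:thuklotha {CONJ,NOUN}; 5:praukrern {ADV}.
Position 1: the remaining choice is settled jointly with positions 2, 3, 4 — only CONJ at position 1 is part of a tagging that satisfies every rule.
So the tagging must be: CONJ ADV ADV NOUN ADV.
Rule-by-rule: rule 1 ok; rule 2 ok; rule 3 ok.

CONJ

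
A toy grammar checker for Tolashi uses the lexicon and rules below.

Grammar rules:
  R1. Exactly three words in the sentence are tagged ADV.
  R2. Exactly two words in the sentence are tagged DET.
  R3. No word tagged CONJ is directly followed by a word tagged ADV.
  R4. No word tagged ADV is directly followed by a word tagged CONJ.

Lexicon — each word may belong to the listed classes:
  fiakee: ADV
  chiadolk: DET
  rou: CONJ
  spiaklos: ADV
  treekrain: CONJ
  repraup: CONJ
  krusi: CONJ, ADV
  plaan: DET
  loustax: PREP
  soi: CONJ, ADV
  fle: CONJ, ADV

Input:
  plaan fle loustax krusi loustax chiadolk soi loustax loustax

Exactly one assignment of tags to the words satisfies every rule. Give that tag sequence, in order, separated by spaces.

Candidates per position — 1:plaan {DET}; 2:fle {CONJ,ADV}; 3:loustax {PREP}; 4:krusi {CONJ,ADV}; 5:loustax {PREP}; 6:chiadolk {DET}; 7:soi {CONJ,ADV}; 8:loustax {PREP}; 9:loustax {PREP}.
Position 2: tagging it CONJ would leave rule 1 unsatisfiable, so it must be ADV.
Position 4: tagging it CONJ would leave rule 1 unsatisfiable, so it must be ADV.
Position 7: tagging it CONJ would leave rule 1 unsatisfiable, so it must be ADV.
The only consistent sequence is: DET ADV PREP ADV PREP DET ADV PREP PREP.
Verifying each rule — rule 1 ✓; rule 2 ✓; rule 3 ✓; rule 4 ✓.

DET ADV PREP ADV PREP DET ADV PREP PREP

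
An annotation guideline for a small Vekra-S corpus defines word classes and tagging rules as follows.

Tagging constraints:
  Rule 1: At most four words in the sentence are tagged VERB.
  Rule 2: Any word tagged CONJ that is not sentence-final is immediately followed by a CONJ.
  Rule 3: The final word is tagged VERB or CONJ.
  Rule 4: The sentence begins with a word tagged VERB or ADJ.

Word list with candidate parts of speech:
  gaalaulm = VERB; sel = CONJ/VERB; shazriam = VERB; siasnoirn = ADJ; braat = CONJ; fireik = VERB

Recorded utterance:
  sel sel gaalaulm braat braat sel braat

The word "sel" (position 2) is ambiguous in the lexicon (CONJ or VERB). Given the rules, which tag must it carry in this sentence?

Candidates per position — 1:sel {CONJ,VERB}; 2:sel {CONJ,VERB}; 3:gaalaulm {VERB}; 4:braat {CONJ}; 5:braat {CONJ}; 6:sel {CONJ,VERB}; 7:braat {CONJ}.
Position 1: CONJ is ruled out by rule 2; that leaves VERB.
Position 2: CONJ is ruled out by rule 2; that leaves VERB.
Position 6: VERB is ruled out by rule 2; that leaves CONJ.
So the tagging must be: VERB VERB VERB CONJ CONJ CONJ CONJ.
Check: rule 1 ✓; rule 2 ✓; rule 3 ✓; rule 4 ✓.

VERB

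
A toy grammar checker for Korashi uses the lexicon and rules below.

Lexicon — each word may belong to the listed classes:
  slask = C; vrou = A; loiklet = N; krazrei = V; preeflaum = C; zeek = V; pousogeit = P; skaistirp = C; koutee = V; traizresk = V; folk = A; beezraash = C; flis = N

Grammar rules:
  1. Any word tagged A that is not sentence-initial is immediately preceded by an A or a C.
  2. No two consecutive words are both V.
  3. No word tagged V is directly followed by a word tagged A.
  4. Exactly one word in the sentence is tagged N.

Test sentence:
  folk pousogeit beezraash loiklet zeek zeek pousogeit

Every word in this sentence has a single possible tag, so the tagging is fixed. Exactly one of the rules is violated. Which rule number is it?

2

Fixed tagging: A P C N V V P.
Checking each rule: R1 ✓, R2 ✗, R3 ✓, R4 ✓.
Only rule 2 fails.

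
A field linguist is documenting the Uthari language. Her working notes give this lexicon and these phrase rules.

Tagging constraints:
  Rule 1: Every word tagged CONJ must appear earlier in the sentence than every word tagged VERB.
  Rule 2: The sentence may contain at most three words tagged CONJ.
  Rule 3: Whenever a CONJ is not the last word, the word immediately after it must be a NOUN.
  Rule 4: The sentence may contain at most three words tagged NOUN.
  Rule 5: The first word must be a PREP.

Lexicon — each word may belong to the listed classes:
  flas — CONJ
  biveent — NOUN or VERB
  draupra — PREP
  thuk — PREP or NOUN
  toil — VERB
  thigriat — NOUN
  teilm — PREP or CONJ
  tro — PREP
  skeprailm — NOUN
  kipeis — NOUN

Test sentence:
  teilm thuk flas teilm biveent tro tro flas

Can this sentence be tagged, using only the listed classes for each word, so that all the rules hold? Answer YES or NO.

NO

Candidates per position — 1:teilm {PREP,CONJ}; 2:thuk {PREP,NOUN}; 3:flas {CONJ}; 4:teilm {PREP,CONJ}; 5:biveent {NOUN,VERB}; 6:tro {PREP}; 7:tro {PREP}; 8:flas {CONJ}.
Rule 3 cannot be satisfied by any choice of tags from the lexicon.
So there is no consistent tagging.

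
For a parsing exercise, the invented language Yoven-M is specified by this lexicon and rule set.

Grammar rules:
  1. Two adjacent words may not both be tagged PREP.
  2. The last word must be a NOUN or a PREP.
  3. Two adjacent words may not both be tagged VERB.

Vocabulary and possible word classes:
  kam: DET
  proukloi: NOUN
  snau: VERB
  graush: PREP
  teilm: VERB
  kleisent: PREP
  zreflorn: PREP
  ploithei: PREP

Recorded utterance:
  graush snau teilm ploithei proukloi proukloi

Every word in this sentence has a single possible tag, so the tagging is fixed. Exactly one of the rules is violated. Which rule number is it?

Fixed tagging: PREP VERB VERB PREP NOUN NOUN.
Applying the rules: R1 ✓, R2 ✓, R3 ✗.
Only rule 3 fails.

3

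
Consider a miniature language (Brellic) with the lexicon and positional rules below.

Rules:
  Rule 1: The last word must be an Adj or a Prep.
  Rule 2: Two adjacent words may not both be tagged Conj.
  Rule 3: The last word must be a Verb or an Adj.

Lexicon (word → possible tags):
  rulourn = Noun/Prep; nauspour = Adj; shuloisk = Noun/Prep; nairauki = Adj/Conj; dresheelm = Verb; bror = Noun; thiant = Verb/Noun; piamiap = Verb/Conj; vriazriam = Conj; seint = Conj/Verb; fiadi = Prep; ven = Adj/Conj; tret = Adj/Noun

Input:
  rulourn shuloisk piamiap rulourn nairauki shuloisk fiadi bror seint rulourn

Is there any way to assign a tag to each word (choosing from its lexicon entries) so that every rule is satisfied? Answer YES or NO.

Candidates per position — 1:rulourn {Noun,Prep}; 2:shuloisk {Noun,Prep}; 3:piamiap {Verb,Conj}; 4:rulourn {Noun,Prep}; 5:nairauki {Adj,Conj}; 6:shuloisk {Noun,Prep}; 7:fiadi {Prep}; 8:bror {Noun}; 9:seint {Conj,Verb}; 10:rulourn {Noun,Prep}.
Rule 3 cannot be satisfied by any choice of tags from the lexicon.
So there is no consistent tagging.

NO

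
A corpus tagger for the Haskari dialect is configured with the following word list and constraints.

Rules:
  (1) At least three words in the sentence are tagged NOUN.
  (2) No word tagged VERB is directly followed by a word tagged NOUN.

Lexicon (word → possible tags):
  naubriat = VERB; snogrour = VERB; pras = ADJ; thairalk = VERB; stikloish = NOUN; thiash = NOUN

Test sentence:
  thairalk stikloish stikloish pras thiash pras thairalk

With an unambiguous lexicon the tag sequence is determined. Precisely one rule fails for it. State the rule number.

Fixed tagging: VERB NOUN NOUN ADJ NOUN ADJ VERB.
Rule check: R1 ✓, R2 ✗.
Only rule 2 fails.

2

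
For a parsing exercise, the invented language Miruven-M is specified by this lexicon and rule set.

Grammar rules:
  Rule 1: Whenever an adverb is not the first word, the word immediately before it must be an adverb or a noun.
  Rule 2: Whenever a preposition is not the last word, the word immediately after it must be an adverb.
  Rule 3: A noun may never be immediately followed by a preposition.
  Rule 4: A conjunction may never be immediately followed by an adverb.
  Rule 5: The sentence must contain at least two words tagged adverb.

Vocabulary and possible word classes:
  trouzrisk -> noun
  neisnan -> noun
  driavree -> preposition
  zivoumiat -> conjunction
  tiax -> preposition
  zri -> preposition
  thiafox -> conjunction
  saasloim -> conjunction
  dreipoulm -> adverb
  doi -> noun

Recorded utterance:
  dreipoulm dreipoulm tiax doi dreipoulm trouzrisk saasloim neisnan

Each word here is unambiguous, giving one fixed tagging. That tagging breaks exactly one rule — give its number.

Fixed tagging: adverb adverb preposition noun adverb noun conjunction noun.
Applying the rules: R1 ok, R2 fails, R3 ok, R4 ok, R5 ok.
Only rule 2 fails.

2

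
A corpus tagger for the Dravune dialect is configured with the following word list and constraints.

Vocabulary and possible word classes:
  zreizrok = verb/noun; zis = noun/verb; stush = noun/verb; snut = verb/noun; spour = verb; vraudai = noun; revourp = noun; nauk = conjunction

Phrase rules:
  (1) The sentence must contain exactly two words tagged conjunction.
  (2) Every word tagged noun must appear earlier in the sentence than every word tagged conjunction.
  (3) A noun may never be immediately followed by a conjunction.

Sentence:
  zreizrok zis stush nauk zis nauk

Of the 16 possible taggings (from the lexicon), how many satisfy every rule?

Candidates per position — 1:zreizrok {verb,noun}; 2:zis {noun,verb}; 3:stush {noun,verb}; 4:nauk {conjunction}; 5:zis {noun,verb}; 6:nauk {conjunction}.
There are 16 candidate sequences in total.
The sequences that satisfy every rule: verb noun verb conjunction verb conjunction; verb verb verb conjunction verb conjunction; noun noun verb conjunction verb conjunction; noun verb verb conjunction verb conjunction.
Count = 4.

4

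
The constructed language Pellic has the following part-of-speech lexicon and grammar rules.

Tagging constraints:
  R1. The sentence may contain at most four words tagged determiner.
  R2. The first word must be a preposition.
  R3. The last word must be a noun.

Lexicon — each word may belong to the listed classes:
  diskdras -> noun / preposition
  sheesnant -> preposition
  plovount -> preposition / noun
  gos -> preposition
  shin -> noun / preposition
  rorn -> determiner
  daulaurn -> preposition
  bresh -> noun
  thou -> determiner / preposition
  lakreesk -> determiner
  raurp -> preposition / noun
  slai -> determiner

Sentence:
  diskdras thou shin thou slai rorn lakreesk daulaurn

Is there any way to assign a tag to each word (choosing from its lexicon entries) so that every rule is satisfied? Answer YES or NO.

Candidates per position — 1:diskdras {noun,preposition}; 2:thou {determiner,preposition}; 3:shin {noun,preposition}; 4:thou {determiner,preposition}; 5:slai {determiner}; 6:rorn {determiner}; 7:lakreesk {determiner}; 8:daulaurn {preposition}.
Rule 3 cannot be satisfied by any choice of tags from the lexicon.
So there is no consistent tagging.

NO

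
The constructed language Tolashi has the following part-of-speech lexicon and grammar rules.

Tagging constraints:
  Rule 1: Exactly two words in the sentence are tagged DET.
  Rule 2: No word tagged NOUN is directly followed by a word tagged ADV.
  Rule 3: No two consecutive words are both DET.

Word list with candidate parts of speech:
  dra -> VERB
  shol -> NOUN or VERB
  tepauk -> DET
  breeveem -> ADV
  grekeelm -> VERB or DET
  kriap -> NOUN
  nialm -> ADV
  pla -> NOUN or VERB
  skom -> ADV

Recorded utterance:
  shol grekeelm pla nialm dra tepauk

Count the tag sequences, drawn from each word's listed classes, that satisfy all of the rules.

Candidates per position — 1:shol {NOUN,VERB}; 2:grekeelm {VERB,DET}; 3:pla {NOUN,VERB}; 4:nialm {ADV}; 5:dra {VERB}; 6:tepauk {DET}.
There are 8 candidate sequences in total.
The sequences that satisfy every rule: NOUN DET VERB ADV VERB DET; VERB DET VERB ADV VERB DET.
Count = 2.

2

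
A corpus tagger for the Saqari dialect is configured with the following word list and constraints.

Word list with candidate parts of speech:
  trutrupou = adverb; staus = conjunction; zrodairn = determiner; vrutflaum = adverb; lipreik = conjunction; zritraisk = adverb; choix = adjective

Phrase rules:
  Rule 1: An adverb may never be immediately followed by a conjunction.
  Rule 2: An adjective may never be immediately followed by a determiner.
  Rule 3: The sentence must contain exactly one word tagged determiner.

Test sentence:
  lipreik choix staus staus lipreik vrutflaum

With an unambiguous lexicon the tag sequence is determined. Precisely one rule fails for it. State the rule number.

3

Fixed tagging: conjunction adjective conjunction conjunction conjunction adverb.
Applying the rules: R1 holds, R2 holds, R3 violated.
Only rule 3 fails.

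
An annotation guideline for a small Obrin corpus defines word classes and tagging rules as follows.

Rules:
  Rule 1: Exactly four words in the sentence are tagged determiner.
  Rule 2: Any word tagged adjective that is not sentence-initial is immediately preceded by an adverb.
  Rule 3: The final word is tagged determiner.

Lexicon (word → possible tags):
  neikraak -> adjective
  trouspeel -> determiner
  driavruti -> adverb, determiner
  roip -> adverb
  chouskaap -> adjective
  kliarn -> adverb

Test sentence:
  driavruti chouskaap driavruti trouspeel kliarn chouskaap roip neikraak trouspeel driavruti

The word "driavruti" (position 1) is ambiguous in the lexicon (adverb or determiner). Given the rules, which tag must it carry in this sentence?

Candidates per position — 1:driavruti {adverb,determiner}; 2:chouskaap {adjective}; 3:driavruti {adverb,determiner}; 4:trouspeel {determiner}; 5:kliarn {adverb}; 6:chouskaap {adjective}; 7:roip {adverb}; 8:neikraak {adjective}; 9:trouspeel {determiner}; 10:driavruti {adverb,determiner}.
Word 1 cannot be determiner — rule 2 would then fail for every completion. It is adverb.
Word 3 cannot be adverb — rule 1 would then fail for every completion. It is determiner.
Word 10 cannot be adverb — rule 1 would then fail for every completion. It is determiner.
The unique satisfying tagging is: adverb adjective determiner determiner adverb adjective adverb adjective determiner determiner.
Checking: rule 1 ✓; rule 2 ✓; rule 3 ✓.

adverb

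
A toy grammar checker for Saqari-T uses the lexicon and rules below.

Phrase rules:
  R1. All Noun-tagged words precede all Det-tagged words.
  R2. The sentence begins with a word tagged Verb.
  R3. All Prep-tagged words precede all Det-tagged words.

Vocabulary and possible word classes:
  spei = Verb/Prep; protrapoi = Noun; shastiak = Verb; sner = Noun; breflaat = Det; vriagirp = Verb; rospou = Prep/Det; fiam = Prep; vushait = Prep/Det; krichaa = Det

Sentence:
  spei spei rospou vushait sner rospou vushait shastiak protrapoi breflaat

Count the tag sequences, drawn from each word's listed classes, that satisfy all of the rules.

2

Candidates per position — 1:spei {Verb,Prep}; 2:spei {Verb,Prep}; 3:rospou {Prep,Det}; 4:vushait {Prep,Det}; 5:sner {Noun}; 6:rospou {Prep,Det}; 7:vushait {Prep,Det}; 8:shastiak {Verb}; 9:protrapoi {Noun}; 10:breflaat {Det}.
There are 64 candidate sequences in total.
The sequences that satisfy every rule: Verb Verb Prep Prep Noun Prep Prep Verb Noun Det; Verb Prep Prep Prep Noun Prep Prep Verb Noun Det.
Count = 2.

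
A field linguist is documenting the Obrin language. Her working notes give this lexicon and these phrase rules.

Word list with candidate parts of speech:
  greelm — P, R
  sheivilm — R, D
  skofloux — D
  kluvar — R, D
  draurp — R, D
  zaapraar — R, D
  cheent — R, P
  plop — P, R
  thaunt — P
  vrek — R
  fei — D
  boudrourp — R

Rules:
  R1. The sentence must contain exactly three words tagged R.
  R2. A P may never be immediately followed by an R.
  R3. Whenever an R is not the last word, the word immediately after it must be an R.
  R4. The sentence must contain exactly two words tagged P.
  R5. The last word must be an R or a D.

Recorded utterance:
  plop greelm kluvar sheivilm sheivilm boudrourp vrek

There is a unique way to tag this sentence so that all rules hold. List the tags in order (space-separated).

Candidates per position — 1:plop {P,R}; 2:greelm {P,R}; 3:kluvar {R,D}; 4:sheivilm {R,D}; 5:sheivilm {R,D}; 6:boudrourp {R}; 7:vrek {R}.
Word 1 cannot be R — rule 4 would then fail for every completion. It is P.
Word 2 cannot be R — rule 2 would then fail for every completion. It is P.
Word 3 cannot be R — rule 2 would then fail for every completion. It is D.
The remaining ambiguous positions (4, 5) are resolved jointly — only one combination satisfies every rule.
That leaves exactly one tagging: P P D D R R R.
Rule-by-rule: rule 1 holds; rule 2 holds; rule 3 holds; rule 4 holds; rule 5 holds.

P P D D R R R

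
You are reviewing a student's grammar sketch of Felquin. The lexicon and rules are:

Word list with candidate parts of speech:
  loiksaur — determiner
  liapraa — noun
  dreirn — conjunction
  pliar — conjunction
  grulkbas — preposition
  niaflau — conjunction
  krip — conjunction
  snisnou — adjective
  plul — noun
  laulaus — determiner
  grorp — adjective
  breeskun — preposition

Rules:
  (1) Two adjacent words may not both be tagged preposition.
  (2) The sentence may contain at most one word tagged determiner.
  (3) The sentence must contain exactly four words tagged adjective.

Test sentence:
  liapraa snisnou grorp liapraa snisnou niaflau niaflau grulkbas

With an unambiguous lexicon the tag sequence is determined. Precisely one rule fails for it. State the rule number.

3

Fixed tagging: noun adjective adjective noun adjective conjunction conjunction preposition.
Applying the rules: R1 ok, R2 ok, R3 fails.
Only rule 3 fails.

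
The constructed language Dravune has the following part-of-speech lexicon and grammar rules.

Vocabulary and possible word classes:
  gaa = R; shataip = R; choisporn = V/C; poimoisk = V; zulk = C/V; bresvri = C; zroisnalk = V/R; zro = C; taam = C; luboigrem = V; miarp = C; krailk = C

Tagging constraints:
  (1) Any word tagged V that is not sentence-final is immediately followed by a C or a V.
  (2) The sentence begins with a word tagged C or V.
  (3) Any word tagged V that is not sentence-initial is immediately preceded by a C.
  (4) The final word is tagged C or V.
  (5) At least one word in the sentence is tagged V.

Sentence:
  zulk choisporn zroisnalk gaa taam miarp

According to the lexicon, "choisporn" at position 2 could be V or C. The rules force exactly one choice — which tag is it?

C

Candidates per position — 1:zulk {C,V}; 2:choisporn {V,C}; 3:zroisnalk {V,R}; 4:gaa {R}; 5:taam {C}; 6:miarp {C}.
Word 2 cannot be V — rule 1 would then fail for every completion. It is C.
Word 3 cannot be V — rule 1 would then fail for every completion. It is R.
Word 1 cannot be C — rule 5 would then fail for every completion. It is V.
So the tagging must be: V C R R C C.
Verifying each rule — rule 1 ✓; rule 2 ✓; rule 3 ✓; rule 4 ✓; rule 5 ✓.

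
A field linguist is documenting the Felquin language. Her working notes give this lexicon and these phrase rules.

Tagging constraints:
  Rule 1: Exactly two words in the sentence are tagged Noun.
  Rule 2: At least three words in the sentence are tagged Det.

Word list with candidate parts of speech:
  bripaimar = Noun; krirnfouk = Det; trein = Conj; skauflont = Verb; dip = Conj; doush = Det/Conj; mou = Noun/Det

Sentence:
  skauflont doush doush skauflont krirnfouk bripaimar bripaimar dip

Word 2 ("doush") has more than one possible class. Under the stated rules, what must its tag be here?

Candidates per position — 1:skauflont {Verb}; 2:doush {Det,Conj}; 3:doush {Det,Conj}; 4:skauflont {Verb}; 5:krirnfouk {Det}; 6:bripaimar {Noun}; 7:bripaimar {Noun}; 8:dip {Conj}.
If word 2 were Conj, no tagging could satisfy rule 2; so word 2 is Det.
If word 3 were Conj, no tagging could satisfy rule 2; so word 3 is Det.
The unique satisfying tagging is: Verb Det Det Verb Det Noun Noun Conj.
Rule-by-rule: rule 1 satisfied; rule 2 satisfied.

Det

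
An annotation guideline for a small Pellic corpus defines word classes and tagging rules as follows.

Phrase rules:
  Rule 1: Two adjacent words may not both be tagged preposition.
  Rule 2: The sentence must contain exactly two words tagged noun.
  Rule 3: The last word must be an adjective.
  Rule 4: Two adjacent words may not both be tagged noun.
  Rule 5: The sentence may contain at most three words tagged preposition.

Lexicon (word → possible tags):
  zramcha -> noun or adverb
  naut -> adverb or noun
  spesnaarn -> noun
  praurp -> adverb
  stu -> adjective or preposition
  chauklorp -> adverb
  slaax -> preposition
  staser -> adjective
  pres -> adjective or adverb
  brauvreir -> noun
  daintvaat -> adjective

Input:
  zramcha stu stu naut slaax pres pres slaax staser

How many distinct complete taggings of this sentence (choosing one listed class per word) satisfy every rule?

12

Candidates per position — 1:zramcha {noun,adverb}; 2:stu {adjective,preposition}; 3:stu {adjective,preposition}; 4:naut {adverb,noun}; 5:slaax {preposition}; 6:pres {adjective,adverb}; 7:pres {adjective,adverb}; 8:slaax {preposition}; 9:staser {adjective}.
There are 64 candidate sequences in total.
Checking each against the rules leaves 12 sequences.
Count = 12.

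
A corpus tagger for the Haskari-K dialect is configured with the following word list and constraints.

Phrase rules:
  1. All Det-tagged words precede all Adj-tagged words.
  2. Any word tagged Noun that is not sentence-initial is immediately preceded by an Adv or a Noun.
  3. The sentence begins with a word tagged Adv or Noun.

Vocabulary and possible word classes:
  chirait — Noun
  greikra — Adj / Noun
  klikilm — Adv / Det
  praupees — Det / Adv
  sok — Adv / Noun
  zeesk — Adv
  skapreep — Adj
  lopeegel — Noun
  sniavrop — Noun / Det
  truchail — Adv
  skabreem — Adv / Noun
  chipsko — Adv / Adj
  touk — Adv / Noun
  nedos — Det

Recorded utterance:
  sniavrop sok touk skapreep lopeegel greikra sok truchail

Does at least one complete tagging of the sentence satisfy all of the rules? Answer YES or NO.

NO

Candidates per position — 1:sniavrop {Noun,Det}; 2:sok {Adv,Noun}; 3:touk {Adv,Noun}; 4:skapreep {Adj}; 5:lopeegel {Noun}; 6:greikra {Adj,Noun}; 7:sok {Adv,Noun}; 8:truchail {Adv}.
Rule 2 cannot be satisfied by any choice of tags from the lexicon.
So there is no consistent tagging.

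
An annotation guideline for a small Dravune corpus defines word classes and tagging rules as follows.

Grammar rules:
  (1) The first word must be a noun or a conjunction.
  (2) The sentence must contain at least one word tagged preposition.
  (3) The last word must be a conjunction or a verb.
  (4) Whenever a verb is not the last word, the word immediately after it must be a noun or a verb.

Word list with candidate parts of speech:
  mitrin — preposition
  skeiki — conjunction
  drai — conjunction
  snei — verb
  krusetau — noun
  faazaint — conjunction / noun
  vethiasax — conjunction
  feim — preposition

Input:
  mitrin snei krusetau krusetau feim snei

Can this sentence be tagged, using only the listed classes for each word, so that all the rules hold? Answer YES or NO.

NO

Candidates per position — 1:mitrin {preposition}; 2:snei {verb}; 3:krusetau {noun}; 4:krusetau {noun}; 5:feim {preposition}; 6:snei {verb}.
Rule 1 cannot be satisfied by any choice of tags from the lexicon.
So there is no consistent tagging.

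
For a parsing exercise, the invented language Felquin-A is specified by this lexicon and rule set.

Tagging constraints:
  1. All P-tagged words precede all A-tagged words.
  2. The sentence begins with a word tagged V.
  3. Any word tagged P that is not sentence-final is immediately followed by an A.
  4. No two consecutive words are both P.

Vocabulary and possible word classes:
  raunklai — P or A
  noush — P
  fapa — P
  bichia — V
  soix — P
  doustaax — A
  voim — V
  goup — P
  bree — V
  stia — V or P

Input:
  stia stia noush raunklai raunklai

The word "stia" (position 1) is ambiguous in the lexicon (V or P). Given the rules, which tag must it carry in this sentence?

Candidates per position — 1:stia {V,P}; 2:stia {V,P}; 3:noush {P}; 4:raunklai {P,A}; 5:raunklai {P,A}.
Position 1: P is ruled out by rule 2; that leaves V.
Position 2: P is ruled out by rule 3; that leaves V.
Position 4: P is ruled out by rule 3; that leaves A.
Position 5: P is ruled out by rule 1; that leaves A.
The unique satisfying tagging is: V V P A A.
Rule-by-rule: rule 1 ok; rule 2 ok; rule 3 ok; rule 4 ok.

V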